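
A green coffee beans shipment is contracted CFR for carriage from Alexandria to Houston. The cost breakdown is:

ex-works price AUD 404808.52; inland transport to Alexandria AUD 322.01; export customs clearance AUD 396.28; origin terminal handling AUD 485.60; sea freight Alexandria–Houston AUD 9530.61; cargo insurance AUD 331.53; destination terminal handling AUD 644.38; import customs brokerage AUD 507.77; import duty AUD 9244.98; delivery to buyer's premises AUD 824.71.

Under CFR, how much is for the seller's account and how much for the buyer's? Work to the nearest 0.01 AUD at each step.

CFR: the seller pays costs through ocean freight to the destination port, but not insurance.
Seller's account: goods 404808.52 + inland to port 322.01 + export clearance 396.28 + origin terminal 485.60 + freight 9530.61 = 415543.02
Buyer's account: insurance 331.53 + destination terminal 644.38 + brokerage 507.77 + duty 9244.98 + delivery 824.71 = 11553.37

Seller: AUD 415543.02; buyer: AUD 11553.37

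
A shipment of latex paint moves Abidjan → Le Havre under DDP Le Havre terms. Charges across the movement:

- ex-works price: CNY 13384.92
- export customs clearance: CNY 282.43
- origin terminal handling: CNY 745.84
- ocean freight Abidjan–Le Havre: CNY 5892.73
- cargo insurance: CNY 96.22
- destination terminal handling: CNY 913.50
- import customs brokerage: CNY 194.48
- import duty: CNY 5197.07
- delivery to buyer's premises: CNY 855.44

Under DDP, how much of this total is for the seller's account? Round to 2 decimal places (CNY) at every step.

DDP: the seller bears all costs including import duty.
Seller's account: goods 13384.92 + export clearance 282.43 + origin terminal 745.84 + freight 5892.73 + insurance 96.22 + destination terminal 913.50 + brokerage 194.48 + duty 5197.07 + delivery 855.44 = 27562.63
Buyer's account: 0.00

Seller's account: CNY 27562.63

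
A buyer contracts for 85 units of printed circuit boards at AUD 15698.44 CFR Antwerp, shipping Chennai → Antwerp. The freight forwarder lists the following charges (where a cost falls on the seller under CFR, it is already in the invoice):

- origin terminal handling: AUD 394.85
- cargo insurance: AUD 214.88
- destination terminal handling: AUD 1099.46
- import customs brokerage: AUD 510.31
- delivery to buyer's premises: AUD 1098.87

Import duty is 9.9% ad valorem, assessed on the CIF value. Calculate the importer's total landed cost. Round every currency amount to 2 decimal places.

Total landed cost: AUD 20197.38

CFR: the seller pays costs through ocean freight to the destination port, but not insurance.
Already in the invoice (seller's account under CFR): origin terminal — exclude.
CIF value = CFR price + insurance = 15698.44 + 214.88 = 15913.32
Import duty = 15913.32 × 9.9% = 1575.42
Buyer bears: insurance 214.88 + destination terminal 1099.46 + brokerage 510.31 + delivery 1098.87 + duty 1575.42 = 4498.94
Landed cost = invoice 15698.44 + 4498.94 = 20197.38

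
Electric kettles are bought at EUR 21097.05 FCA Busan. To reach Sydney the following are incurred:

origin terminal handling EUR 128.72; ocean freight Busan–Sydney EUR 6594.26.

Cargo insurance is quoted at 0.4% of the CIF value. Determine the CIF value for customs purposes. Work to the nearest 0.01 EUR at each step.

CIF value: EUR 27931.76

Let C be the CIF value. C = FCA price + pre-shipment costs + freight + 0.4% × C
C − 0.4% × C = 21097.05 + 128.72 + 6594.26
0.996 × C = 27820.03
C = 27820.03 / 0.996 = 27931.76
Insurance premium = 0.4% × 27931.76 = 111.73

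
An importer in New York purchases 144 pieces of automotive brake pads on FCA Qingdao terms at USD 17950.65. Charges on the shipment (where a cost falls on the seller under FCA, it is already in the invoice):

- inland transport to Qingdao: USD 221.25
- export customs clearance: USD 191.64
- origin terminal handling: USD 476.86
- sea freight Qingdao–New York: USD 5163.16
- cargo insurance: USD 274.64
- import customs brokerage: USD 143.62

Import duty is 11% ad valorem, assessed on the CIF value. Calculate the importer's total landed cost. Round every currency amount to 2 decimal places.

Total landed cost: USD 26634.11

FCA: the seller delivers export-cleared goods to the carrier; the buyer bears costs from that point.
Already in the invoice (seller's account under FCA): inland to port, export clearance — exclude.
CIF value = FCA price + origin terminal + freight + insurance = 17950.65 + 476.86 + 5163.16 + 274.64 = 23865.31
Import duty = 23865.31 × 11% = 2625.18
Buyer bears: origin terminal 476.86 + freight 5163.16 + insurance 274.64 + brokerage 143.62 + duty 2625.18 = 8683.46
Landed cost = invoice 17950.65 + 8683.46 = 26634.11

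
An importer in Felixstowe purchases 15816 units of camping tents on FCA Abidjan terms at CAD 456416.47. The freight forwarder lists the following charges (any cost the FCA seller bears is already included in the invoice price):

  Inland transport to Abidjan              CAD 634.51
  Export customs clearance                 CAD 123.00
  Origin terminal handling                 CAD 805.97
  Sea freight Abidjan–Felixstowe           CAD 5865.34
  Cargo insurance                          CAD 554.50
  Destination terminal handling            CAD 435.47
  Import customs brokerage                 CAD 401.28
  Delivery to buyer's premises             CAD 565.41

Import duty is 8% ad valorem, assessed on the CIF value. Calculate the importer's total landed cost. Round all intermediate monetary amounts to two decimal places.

Total landed cost: CAD 502135.82

FCA: the seller delivers export-cleared goods to the carrier; the buyer bears costs from that point.
Already in the invoice (seller's account under FCA): inland to port, export clearance — exclude.
CIF value = FCA price + origin terminal + freight + insurance = 456416.47 + 805.97 + 5865.34 + 554.50 = 463642.28
Import duty = 463642.28 × 8% = 37091.38
Buyer bears: origin terminal 805.97 + freight 5865.34 + insurance 554.50 + destination terminal 435.47 + brokerage 401.28 + delivery 565.41 + duty 37091.38 = 45719.35
Landed cost = invoice 456416.47 + 45719.35 = 502135.82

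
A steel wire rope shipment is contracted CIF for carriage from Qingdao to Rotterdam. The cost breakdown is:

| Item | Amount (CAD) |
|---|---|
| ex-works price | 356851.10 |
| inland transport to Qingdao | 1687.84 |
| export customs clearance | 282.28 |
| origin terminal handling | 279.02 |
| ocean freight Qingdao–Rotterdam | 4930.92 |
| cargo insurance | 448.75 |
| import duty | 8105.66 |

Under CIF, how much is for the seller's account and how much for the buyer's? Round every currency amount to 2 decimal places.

Seller: CAD 364479.91; buyer: CAD 8105.66

CIF: the seller pays costs through ocean freight and marine insurance to the destination port.
Seller's account: goods 356851.10 + inland to port 1687.84 + export clearance 282.28 + origin terminal 279.02 + freight 4930.92 + insurance 448.75 = 364479.91
Buyer's account: duty 8105.66 = 8105.66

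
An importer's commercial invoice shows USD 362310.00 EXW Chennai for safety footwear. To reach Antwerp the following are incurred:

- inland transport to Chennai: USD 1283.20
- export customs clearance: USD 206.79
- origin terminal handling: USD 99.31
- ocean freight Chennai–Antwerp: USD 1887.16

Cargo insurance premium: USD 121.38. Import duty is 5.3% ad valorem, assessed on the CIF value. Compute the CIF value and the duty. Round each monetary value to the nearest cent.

CIF = EXW price + pre-shipment costs + freight + insurance
CIF = 362310.00 + 1283.20 + 206.79 + 99.31 + 1887.16 + 121.38 = 365907.84
Import duty = 365907.84 × 5.3% = 19393.12

CIF value: USD 365907.84; import duty: USD 19393.12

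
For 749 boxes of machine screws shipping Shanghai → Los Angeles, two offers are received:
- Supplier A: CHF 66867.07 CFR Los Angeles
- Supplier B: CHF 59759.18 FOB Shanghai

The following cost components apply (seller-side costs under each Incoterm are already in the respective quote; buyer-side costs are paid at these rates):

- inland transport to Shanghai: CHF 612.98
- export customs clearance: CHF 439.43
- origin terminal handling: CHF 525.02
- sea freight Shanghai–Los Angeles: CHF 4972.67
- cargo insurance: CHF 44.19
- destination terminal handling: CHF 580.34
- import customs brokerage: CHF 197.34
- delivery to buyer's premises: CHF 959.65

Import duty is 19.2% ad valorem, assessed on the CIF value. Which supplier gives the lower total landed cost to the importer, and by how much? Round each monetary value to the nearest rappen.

Supplier B is cheaper by CHF 2545.18

Supplier A (CFR):
CIF value = CFR price + insurance = 66867.07 + 44.19 = 66911.26
Import duty = 66911.26 × 19.2% = 12846.96
Buyer bears (A): 44.19 + 580.34 + 197.34 + 959.65 = 1781.52
Landed cost (A) = invoice 66867.07 + 1781.52 + duty 12846.96 = 81495.55
Supplier B (FOB):
CIF value = FOB price + freight + insurance = 59759.18 + 4972.67 + 44.19 = 64776.04
Import duty = 64776.04 × 19.2% = 12437.00
Buyer bears (B): 4972.67 + 44.19 + 580.34 + 197.34 + 959.65 = 6754.19
Landed cost (B) = invoice 59759.18 + 6754.19 + duty 12437.00 = 78950.37
Difference = |81495.55 − 78950.37| = 2545.18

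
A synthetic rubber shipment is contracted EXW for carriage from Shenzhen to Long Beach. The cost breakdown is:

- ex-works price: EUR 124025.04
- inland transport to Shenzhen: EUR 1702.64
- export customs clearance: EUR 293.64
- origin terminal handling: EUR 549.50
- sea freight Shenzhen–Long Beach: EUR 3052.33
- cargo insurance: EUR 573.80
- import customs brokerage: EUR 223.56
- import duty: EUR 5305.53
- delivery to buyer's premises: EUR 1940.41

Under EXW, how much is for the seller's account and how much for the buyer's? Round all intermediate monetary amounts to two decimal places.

EXW: the seller makes goods available at their premises; the buyer bears all onward costs.
Seller's account: goods 124025.04 = 124025.04
Buyer's account: inland to port 1702.64 + export clearance 293.64 + origin terminal 549.50 + freight 3052.33 + insurance 573.80 + brokerage 223.56 + duty 5305.53 + delivery 1940.41 = 13641.41

Seller: EUR 124025.04; buyer: EUR 13641.41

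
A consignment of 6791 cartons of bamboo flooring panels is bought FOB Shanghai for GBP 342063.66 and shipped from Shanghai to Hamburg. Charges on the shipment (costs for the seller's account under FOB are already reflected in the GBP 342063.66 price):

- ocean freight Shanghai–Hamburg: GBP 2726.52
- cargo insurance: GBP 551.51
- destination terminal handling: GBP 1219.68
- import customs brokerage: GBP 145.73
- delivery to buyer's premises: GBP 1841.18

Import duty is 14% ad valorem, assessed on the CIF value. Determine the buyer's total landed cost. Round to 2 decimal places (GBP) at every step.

FOB: the seller bears costs until goods are on board at the origin port; the buyer bears freight, insurance and all costs thereafter.
CIF value = FOB price + freight + insurance = 342063.66 + 2726.52 + 551.51 = 345341.69
Import duty = 345341.69 × 14% = 48347.84
Buyer bears: freight 2726.52 + insurance 551.51 + destination terminal 1219.68 + brokerage 145.73 + delivery 1841.18 + duty 48347.84 = 54832.46
Landed cost = invoice 342063.66 + 54832.46 = 396896.12

Total landed cost: GBP 396896.12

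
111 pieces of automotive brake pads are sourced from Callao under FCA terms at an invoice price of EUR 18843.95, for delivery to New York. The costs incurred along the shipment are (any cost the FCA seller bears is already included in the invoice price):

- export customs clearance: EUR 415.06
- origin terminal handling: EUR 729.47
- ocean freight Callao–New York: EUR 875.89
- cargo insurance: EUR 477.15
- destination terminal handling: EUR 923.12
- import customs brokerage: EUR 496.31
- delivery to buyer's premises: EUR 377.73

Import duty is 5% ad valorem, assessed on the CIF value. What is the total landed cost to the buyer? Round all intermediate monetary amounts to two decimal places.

Total landed cost: EUR 23769.94

FCA: the seller delivers export-cleared goods to the carrier; the buyer bears costs from that point.
Already in the invoice (seller's account under FCA): export clearance — exclude.
CIF value = FCA price + origin terminal + freight + insurance = 18843.95 + 729.47 + 875.89 + 477.15 = 20926.46
Import duty = 20926.46 × 5% = 1046.32
Buyer bears: origin terminal 729.47 + freight 875.89 + insurance 477.15 + destination terminal 923.12 + brokerage 496.31 + delivery 377.73 + duty 1046.32 = 4925.99
Landed cost = invoice 18843.95 + 4925.99 = 23769.94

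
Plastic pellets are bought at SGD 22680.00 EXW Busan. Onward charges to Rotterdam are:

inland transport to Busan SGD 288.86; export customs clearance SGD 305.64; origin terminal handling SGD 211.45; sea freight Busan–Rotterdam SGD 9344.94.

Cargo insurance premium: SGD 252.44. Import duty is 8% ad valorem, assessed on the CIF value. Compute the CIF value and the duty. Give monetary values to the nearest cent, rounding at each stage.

CIF = EXW price + pre-shipment costs + freight + insurance
CIF = 22680.00 + 288.86 + 305.64 + 211.45 + 9344.94 + 252.44 = 33083.33
Import duty = 33083.33 × 8% = 2646.67

CIF value: SGD 33083.33; import duty: SGD 2646.67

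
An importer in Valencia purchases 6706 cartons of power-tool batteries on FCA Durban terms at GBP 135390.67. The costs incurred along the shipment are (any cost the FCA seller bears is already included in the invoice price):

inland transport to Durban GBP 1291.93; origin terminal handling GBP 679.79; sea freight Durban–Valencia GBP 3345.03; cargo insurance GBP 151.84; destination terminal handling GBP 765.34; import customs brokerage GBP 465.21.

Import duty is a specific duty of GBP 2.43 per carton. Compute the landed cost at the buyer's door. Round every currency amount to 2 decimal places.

FCA: the seller delivers export-cleared goods to the carrier; the buyer bears costs from that point.
Already in the invoice (seller's account under FCA): inland to port — exclude.
CIF value = FCA price + origin terminal + freight + insurance = 135390.67 + 679.79 + 3345.03 + 151.84 = 139567.33
Import duty = 6706 × 2.43 = 16295.58
Buyer bears: origin terminal 679.79 + freight 3345.03 + insurance 151.84 + destination terminal 765.34 + brokerage 465.21 + duty 16295.58 = 21702.79
Landed cost = invoice 135390.67 + 21702.79 = 157093.46

Total landed cost: GBP 157093.46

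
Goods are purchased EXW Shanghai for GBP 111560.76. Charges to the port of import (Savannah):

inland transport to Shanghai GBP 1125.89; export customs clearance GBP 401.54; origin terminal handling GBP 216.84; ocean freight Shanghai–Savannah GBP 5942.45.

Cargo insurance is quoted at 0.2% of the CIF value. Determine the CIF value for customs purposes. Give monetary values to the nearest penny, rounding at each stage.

CIF value: GBP 119486.45

Let C be the CIF value. C = EXW price + pre-shipment costs + freight + 0.2% × C
C − 0.2% × C = 111560.76 + 1125.89 + 401.54 + 216.84 + 5942.45
0.998 × C = 119247.48
C = 119247.48 / 0.998 = 119486.45
Insurance premium = 0.2% × 119486.45 = 238.97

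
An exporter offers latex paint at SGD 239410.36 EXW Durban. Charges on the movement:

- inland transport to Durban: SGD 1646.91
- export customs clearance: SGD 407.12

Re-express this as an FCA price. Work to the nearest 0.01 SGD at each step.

FCA price: SGD 241464.39

From EXW to FCA, the seller additionally bears: inland to port, export clearance.
FCA price = 239410.36 + 1646.91 + 407.12 = 241464.39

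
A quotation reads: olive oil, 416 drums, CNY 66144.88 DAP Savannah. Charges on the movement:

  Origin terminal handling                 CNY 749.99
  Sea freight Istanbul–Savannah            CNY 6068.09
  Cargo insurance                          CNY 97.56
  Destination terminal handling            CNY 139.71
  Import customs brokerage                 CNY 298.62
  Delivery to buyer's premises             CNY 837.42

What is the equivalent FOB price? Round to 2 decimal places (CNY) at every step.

Not relevant to the conversion: origin terminal — on the seller under both DAP and FOB; already in the DAP price and stays in the FOB price. brokerage — on the buyer under both terms; not part of either seller's price.
From DAP to FOB, the seller no longer bears: freight, insurance, destination terminal, delivery.
FOB price = 66144.88 − 6068.09 − 97.56 − 139.71 − 837.42 = 59002.10

FOB price: CNY 59002.10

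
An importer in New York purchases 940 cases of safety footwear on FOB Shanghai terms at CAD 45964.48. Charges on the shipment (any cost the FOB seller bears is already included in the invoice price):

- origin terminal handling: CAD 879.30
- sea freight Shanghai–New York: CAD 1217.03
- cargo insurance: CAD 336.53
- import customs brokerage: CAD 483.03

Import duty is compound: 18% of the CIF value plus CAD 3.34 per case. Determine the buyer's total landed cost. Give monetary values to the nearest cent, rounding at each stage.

FOB: the seller bears costs until goods are on board at the origin port; the buyer bears freight, insurance and all costs thereafter.
Already in the invoice (seller's account under FOB): origin terminal — exclude.
CIF value = FOB price + freight + insurance = 45964.48 + 1217.03 + 336.53 = 47518.04
Ad valorem component: 47518.04 × 18% = 8553.25
Specific component: 940 × 3.34 = 3139.60
Import duty = 8553.25 + 3139.60 = 11692.85
Buyer bears: freight 1217.03 + insurance 336.53 + brokerage 483.03 + duty 11692.85 = 13729.44
Landed cost = invoice 45964.48 + 13729.44 = 59693.92

Total landed cost: CAD 59693.92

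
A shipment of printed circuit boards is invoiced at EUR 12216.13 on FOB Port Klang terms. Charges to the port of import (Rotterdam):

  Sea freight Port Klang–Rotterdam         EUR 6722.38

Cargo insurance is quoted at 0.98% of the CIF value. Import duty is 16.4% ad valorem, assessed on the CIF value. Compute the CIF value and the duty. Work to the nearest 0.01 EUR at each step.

CIF value: EUR 19125.94; import duty: EUR 3136.65

Let C be the CIF value. C = FOB price + freight + 0.98% × C
C − 0.98% × C = 12216.13 + 6722.38
0.9902 × C = 18938.51
C = 18938.51 / 0.9902 = 19125.94
Insurance premium = 0.98% × 19125.94 = 187.43
Import duty = 19125.94 × 16.4% = 3136.65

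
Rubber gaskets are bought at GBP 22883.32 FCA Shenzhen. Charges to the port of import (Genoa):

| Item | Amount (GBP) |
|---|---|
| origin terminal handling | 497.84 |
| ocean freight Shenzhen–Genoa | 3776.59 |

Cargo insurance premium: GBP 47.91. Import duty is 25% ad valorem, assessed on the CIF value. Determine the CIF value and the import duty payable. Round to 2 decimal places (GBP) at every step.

CIF = FCA price + pre-shipment costs + freight + insurance
CIF = 22883.32 + 497.84 + 3776.59 + 47.91 = 27205.66
Import duty = 27205.66 × 25% = 6801.42

CIF value: GBP 27205.66; import duty: GBP 6801.42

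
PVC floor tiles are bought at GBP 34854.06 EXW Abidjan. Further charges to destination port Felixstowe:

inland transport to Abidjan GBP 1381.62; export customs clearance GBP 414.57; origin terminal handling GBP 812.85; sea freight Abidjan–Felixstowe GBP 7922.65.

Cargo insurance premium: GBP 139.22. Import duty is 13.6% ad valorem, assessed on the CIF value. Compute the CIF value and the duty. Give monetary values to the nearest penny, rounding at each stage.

CIF value: GBP 45524.97; import duty: GBP 6191.40

CIF = EXW price + pre-shipment costs + freight + insurance
CIF = 34854.06 + 1381.62 + 414.57 + 812.85 + 7922.65 + 139.22 = 45524.97
Import duty = 45524.97 × 13.6% = 6191.40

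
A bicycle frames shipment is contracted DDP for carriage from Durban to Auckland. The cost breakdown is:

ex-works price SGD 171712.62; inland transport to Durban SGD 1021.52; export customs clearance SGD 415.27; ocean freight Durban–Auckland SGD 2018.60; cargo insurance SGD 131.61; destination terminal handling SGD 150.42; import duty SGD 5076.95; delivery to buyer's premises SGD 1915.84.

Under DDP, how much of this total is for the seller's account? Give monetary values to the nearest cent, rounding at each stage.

Seller's account: SGD 182442.83

DDP: the seller bears all costs including import duty.
Seller's account: goods 171712.62 + inland to port 1021.52 + export clearance 415.27 + freight 2018.60 + insurance 131.61 + destination terminal 150.42 + duty 5076.95 + delivery 1915.84 = 182442.83
Buyer's account: 0.00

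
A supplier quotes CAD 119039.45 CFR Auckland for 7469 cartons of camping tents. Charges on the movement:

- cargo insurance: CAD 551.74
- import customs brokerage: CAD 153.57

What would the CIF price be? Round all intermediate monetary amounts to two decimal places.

Not relevant to the conversion: brokerage — on the buyer under both terms; not part of either seller's price.
From CFR to CIF, the seller additionally bears: insurance.
CIF price = 119039.45 + 551.74 = 119591.19

CIF price: CAD 119591.19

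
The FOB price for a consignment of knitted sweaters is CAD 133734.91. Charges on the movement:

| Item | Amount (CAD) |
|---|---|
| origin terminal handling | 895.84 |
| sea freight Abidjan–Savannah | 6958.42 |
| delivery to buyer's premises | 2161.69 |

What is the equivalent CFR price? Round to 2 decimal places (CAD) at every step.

Not relevant to the conversion: origin terminal — on the seller under both FOB and CFR; already in the FOB price and stays in the CFR price. delivery — on the buyer under both terms; not part of either seller's price.
From FOB to CFR, the seller additionally bears: freight.
CFR price = 133734.91 + 6958.42 = 140693.33

CFR price: CAD 140693.33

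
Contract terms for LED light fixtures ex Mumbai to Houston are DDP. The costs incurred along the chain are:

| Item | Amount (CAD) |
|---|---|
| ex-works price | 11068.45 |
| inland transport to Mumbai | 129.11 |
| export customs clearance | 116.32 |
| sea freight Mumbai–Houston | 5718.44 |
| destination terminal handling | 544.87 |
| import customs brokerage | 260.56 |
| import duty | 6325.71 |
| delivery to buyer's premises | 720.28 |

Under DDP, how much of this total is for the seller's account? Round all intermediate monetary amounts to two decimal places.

DDP: the seller bears all costs including import duty.
Seller's account: goods 11068.45 + inland to port 129.11 + export clearance 116.32 + freight 5718.44 + destination terminal 544.87 + brokerage 260.56 + duty 6325.71 + delivery 720.28 = 24883.74
Buyer's account: 0.00

Seller's account: CAD 24883.74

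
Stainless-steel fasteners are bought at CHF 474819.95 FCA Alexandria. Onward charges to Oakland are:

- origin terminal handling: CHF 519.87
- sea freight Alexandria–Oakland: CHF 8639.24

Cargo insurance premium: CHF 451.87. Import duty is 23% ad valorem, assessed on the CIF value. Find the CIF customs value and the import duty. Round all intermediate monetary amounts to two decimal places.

CIF value: CHF 484430.93; import duty: CHF 111419.11

CIF = FCA price + pre-shipment costs + freight + insurance
CIF = 474819.95 + 519.87 + 8639.24 + 451.87 = 484430.93
Import duty = 484430.93 × 23% = 111419.11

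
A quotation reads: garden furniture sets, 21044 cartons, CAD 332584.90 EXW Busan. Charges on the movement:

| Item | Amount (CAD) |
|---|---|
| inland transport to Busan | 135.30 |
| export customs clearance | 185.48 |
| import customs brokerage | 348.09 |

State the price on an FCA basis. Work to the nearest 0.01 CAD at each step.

FCA price: CAD 332905.68

Not relevant to the conversion: brokerage — on the buyer under both terms; not part of either seller's price.
From EXW to FCA, the seller additionally bears: inland to port, export clearance.
FCA price = 332584.90 + 135.30 + 185.48 = 332905.68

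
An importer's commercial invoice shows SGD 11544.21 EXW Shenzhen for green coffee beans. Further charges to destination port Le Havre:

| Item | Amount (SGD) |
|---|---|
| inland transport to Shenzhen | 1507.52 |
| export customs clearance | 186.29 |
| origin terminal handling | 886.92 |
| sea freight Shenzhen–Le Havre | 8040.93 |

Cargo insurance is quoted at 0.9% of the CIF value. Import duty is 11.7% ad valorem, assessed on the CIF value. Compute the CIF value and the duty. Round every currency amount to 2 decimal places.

CIF value: SGD 22367.17; import duty: SGD 2616.96

Let C be the CIF value. C = EXW price + pre-shipment costs + freight + 0.9% × C
C − 0.9% × C = 11544.21 + 1507.52 + 186.29 + 886.92 + 8040.93
0.991 × C = 22165.87
C = 22165.87 / 0.991 = 22367.17
Insurance premium = 0.9% × 22367.17 = 201.30
Import duty = 22367.17 × 11.7% = 2616.96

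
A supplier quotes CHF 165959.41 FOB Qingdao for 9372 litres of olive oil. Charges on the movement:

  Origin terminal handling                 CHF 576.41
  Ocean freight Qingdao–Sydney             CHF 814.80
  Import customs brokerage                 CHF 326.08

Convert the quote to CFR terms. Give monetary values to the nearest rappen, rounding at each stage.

CFR price: CHF 166774.21

Not relevant to the conversion: origin terminal — on the seller under both FOB and CFR; already in the FOB price and stays in the CFR price. brokerage — on the buyer under both terms; not part of either seller's price.
From FOB to CFR, the seller additionally bears: freight.
CFR price = 165959.41 + 814.80 = 166774.21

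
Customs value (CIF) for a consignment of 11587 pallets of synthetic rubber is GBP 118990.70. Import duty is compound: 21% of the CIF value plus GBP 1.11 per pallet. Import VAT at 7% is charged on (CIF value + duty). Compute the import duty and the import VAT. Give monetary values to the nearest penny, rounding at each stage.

Import duty: GBP 37849.62; import VAT: GBP 10978.82

Ad valorem component: 118990.70 × 21% = 24988.05
Specific component: 11587 × 1.11 = 12861.57
Import duty = 24988.05 + 12861.57 = 37849.62
VAT base = CIF + duty = 118990.70 + 37849.62 = 156840.32
Import VAT = 156840.32 × 7% = 10978.82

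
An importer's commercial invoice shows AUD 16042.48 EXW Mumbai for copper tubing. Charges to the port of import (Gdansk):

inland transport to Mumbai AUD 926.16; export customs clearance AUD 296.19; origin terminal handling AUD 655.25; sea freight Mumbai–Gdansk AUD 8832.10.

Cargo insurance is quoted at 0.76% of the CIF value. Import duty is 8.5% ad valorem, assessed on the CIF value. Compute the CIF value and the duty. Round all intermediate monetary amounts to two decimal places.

CIF value: AUD 26957.05; import duty: AUD 2291.35

Let C be the CIF value. C = EXW price + pre-shipment costs + freight + 0.76% × C
C − 0.76% × C = 16042.48 + 926.16 + 296.19 + 655.25 + 8832.10
0.9924 × C = 26752.18
C = 26752.18 / 0.9924 = 26957.05
Insurance premium = 0.76% × 26957.05 = 204.87
Import duty = 26957.05 × 8.5% = 2291.35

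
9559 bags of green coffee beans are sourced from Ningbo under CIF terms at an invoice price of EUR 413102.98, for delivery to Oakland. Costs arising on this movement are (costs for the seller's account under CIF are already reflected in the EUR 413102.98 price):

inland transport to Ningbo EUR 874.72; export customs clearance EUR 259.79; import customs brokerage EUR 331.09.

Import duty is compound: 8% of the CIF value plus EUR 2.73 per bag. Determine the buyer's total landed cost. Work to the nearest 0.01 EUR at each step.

Total landed cost: EUR 472578.38

CIF: the seller pays costs through ocean freight and marine insurance to the destination port.
Already in the invoice (seller's account under CIF): inland to port, export clearance — exclude.
The CIF price already equals the CIF value: 413102.98
Ad valorem component: 413102.98 × 8% = 33048.24
Specific component: 9559 × 2.73 = 26096.07
Import duty = 33048.24 + 26096.07 = 59144.31
Buyer bears: brokerage 331.09 + duty 59144.31 = 59475.40
Landed cost = invoice 413102.98 + 59475.40 = 472578.38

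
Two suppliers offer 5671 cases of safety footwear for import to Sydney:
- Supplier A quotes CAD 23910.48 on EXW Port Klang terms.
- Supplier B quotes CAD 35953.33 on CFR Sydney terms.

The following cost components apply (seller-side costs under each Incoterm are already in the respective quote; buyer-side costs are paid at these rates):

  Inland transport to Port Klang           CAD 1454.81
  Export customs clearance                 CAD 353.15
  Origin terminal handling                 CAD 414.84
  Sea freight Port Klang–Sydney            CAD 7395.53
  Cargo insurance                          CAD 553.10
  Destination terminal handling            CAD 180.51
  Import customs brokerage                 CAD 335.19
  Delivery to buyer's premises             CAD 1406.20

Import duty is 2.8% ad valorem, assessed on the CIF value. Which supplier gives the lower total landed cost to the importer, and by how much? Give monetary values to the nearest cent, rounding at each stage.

Supplier A (EXW):
CIF value = EXW price + inland to port + export clearance + origin terminal + freight + insurance = 23910.48 + 1454.81 + 353.15 + 414.84 + 7395.53 + 553.10 = 34081.91
Import duty = 34081.91 × 2.8% = 954.29
Buyer bears (A): 1454.81 + 353.15 + 414.84 + 7395.53 + 553.10 + 180.51 + 335.19 + 1406.20 = 12093.33
Landed cost (A) = invoice 23910.48 + 12093.33 + duty 954.29 = 36958.10
Supplier B (CFR):
CIF value = CFR price + insurance = 35953.33 + 553.10 = 36506.43
Import duty = 36506.43 × 2.8% = 1022.18
Buyer bears (B): 553.10 + 180.51 + 335.19 + 1406.20 = 2475.00
Landed cost (B) = invoice 35953.33 + 2475.00 + duty 1022.18 = 39450.51
Difference = |36958.10 − 39450.51| = 2492.41

Supplier A is cheaper by CAD 2492.41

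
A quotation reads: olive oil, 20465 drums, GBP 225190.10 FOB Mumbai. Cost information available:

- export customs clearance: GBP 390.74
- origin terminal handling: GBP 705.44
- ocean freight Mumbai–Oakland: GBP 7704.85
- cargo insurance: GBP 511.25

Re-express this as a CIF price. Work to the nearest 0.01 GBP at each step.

Not relevant to the conversion: origin terminal, export clearance — on the seller under both FOB and CIF; already in the FOB price and stays in the CIF price.
From FOB to CIF, the seller additionally bears: freight, insurance.
CIF price = 225190.10 + 7704.85 + 511.25 = 233406.20

CIF price: GBP 233406.20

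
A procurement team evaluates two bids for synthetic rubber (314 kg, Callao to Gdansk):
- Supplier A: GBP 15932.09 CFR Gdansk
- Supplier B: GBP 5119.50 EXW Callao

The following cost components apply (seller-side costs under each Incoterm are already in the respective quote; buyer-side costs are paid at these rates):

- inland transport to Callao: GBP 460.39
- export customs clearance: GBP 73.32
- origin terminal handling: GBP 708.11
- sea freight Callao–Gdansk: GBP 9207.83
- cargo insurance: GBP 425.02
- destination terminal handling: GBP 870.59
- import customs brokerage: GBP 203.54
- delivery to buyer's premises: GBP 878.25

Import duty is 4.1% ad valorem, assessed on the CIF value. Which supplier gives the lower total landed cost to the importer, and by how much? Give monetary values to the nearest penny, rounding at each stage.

Supplier B is cheaper by GBP 377.82

Supplier A (CFR):
CIF value = CFR price + insurance = 15932.09 + 425.02 = 16357.11
Import duty = 16357.11 × 4.1% = 670.64
Buyer bears (A): 425.02 + 870.59 + 203.54 + 878.25 = 2377.40
Landed cost (A) = invoice 15932.09 + 2377.40 + duty 670.64 = 18980.13
Supplier B (EXW):
CIF value = EXW price + inland to port + export clearance + origin terminal + freight + insurance = 5119.50 + 460.39 + 73.32 + 708.11 + 9207.83 + 425.02 = 15994.17
Import duty = 15994.17 × 4.1% = 655.76
Buyer bears (B): 460.39 + 73.32 + 708.11 + 9207.83 + 425.02 + 870.59 + 203.54 + 878.25 = 12827.05
Landed cost (B) = invoice 5119.50 + 12827.05 + duty 655.76 = 18602.31
Difference = |18980.13 − 18602.31| = 377.82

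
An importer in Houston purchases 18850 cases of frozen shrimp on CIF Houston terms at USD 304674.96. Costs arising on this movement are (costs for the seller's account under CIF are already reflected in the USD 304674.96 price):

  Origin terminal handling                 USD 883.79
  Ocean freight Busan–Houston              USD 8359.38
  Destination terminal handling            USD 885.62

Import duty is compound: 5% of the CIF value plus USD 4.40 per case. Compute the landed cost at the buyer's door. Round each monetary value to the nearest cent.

CIF: the seller pays costs through ocean freight and marine insurance to the destination port.
Already in the invoice (seller's account under CIF): origin terminal, freight — exclude.
The CIF price already equals the CIF value: 304674.96
Ad valorem component: 304674.96 × 5% = 15233.75
Specific component: 18850 × 4.40 = 82940.00
Import duty = 15233.75 + 82940.00 = 98173.75
Buyer bears: destination terminal 885.62 + duty 98173.75 = 99059.37
Landed cost = invoice 304674.96 + 99059.37 = 403734.33

Total landed cost: USD 403734.33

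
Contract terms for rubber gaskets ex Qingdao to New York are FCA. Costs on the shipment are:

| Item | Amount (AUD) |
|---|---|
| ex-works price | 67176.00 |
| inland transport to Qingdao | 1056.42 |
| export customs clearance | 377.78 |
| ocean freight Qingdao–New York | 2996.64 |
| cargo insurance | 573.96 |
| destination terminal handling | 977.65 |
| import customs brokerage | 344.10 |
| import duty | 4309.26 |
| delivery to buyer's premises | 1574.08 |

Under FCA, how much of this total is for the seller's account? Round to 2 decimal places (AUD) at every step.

Seller's account: AUD 68610.20

FCA: the seller delivers export-cleared goods to the carrier; the buyer bears costs from that point.
Seller's account: goods 67176.00 + inland to port 1056.42 + export clearance 377.78 = 68610.20
Buyer's account: freight 2996.64 + insurance 573.96 + destination terminal 977.65 + brokerage 344.10 + duty 4309.26 + delivery 1574.08 = 10775.69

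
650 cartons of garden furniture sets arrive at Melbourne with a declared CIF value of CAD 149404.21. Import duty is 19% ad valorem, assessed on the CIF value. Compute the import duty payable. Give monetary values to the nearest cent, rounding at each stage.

Import duty = 149404.21 × 19% = 28386.80

Import duty: CAD 28386.80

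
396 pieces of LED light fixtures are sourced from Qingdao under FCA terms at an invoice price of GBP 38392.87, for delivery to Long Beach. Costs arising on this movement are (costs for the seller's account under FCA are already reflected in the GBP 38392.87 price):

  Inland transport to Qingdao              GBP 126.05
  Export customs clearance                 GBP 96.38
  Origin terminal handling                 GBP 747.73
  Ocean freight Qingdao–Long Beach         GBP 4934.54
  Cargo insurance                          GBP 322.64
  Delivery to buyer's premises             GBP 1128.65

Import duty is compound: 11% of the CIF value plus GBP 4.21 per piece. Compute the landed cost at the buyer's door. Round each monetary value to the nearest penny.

Total landed cost: GBP 52077.35

FCA: the seller delivers export-cleared goods to the carrier; the buyer bears costs from that point.
Already in the invoice (seller's account under FCA): inland to port, export clearance — exclude.
CIF value = FCA price + origin terminal + freight + insurance = 38392.87 + 747.73 + 4934.54 + 322.64 = 44397.78
Ad valorem component: 44397.78 × 11% = 4883.76
Specific component: 396 × 4.21 = 1667.16
Import duty = 4883.76 + 1667.16 = 6550.92
Buyer bears: origin terminal 747.73 + freight 4934.54 + insurance 322.64 + delivery 1128.65 + duty 6550.92 = 13684.48
Landed cost = invoice 38392.87 + 13684.48 = 52077.35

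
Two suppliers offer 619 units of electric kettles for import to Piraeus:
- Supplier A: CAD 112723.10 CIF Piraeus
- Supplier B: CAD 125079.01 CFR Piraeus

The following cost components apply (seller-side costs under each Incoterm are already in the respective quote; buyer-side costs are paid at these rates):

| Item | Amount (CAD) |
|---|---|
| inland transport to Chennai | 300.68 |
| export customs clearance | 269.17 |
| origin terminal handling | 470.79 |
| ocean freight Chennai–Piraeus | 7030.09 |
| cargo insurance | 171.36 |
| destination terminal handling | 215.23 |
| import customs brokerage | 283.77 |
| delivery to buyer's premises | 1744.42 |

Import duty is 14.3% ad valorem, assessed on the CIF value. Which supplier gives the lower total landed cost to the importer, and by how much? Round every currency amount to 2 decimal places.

Supplier A (CIF):
The CIF price already equals the CIF value: 112723.10
Import duty = 112723.10 × 14.3% = 16119.40
Buyer bears (A): 215.23 + 283.77 + 1744.42 = 2243.42
Landed cost (A) = invoice 112723.10 + 2243.42 + duty 16119.40 = 131085.92
Supplier B (CFR):
CIF value = CFR price + insurance = 125079.01 + 171.36 = 125250.37
Import duty = 125250.37 × 14.3% = 17910.80
Buyer bears (B): 171.36 + 215.23 + 283.77 + 1744.42 = 2414.78
Landed cost (B) = invoice 125079.01 + 2414.78 + duty 17910.80 = 145404.59
Difference = |131085.92 − 145404.59| = 14318.67

Supplier A is cheaper by CAD 14318.67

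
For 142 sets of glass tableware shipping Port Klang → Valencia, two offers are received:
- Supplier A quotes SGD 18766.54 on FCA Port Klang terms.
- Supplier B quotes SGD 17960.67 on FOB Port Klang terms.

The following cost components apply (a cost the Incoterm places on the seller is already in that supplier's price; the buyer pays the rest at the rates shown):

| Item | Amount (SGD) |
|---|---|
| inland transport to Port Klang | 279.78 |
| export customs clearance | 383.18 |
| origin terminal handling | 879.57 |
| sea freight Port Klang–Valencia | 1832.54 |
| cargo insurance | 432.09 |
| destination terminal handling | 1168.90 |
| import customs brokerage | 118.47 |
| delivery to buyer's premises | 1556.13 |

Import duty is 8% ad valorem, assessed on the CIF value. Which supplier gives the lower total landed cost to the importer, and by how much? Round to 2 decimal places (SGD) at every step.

Supplier B is cheaper by SGD 1820.28

Supplier A (FCA):
CIF value = FCA price + origin terminal + freight + insurance = 18766.54 + 879.57 + 1832.54 + 432.09 = 21910.74
Import duty = 21910.74 × 8% = 1752.86
Buyer bears (A): 879.57 + 1832.54 + 432.09 + 1168.90 + 118.47 + 1556.13 = 5987.70
Landed cost (A) = invoice 18766.54 + 5987.70 + duty 1752.86 = 26507.10
Supplier B (FOB):
CIF value = FOB price + freight + insurance = 17960.67 + 1832.54 + 432.09 = 20225.30
Import duty = 20225.30 × 8% = 1618.02
Buyer bears (B): 1832.54 + 432.09 + 1168.90 + 118.47 + 1556.13 = 5108.13
Landed cost (B) = invoice 17960.67 + 5108.13 + duty 1618.02 = 24686.82
Difference = |26507.10 − 24686.82| = 1820.28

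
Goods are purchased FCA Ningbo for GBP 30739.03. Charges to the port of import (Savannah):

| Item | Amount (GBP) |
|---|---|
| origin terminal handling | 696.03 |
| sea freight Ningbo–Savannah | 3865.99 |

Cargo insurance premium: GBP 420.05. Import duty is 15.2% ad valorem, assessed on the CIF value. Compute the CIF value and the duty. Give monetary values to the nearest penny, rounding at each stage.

CIF value: GBP 35721.10; import duty: GBP 5429.61

CIF = FCA price + pre-shipment costs + freight + insurance
CIF = 30739.03 + 696.03 + 3865.99 + 420.05 = 35721.10
Import duty = 35721.10 × 15.2% = 5429.61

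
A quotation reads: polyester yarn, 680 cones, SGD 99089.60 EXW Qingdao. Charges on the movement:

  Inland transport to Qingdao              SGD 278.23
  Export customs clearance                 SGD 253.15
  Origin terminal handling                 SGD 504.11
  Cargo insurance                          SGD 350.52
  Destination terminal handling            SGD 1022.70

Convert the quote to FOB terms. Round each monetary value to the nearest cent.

FOB price: SGD 100125.09

Not relevant to the conversion: insurance, destination terminal — on the buyer under both terms; not part of either seller's price.
From EXW to FOB, the seller additionally bears: inland to port, export clearance, origin terminal.
FOB price = 99089.60 + 278.23 + 253.15 + 504.11 = 100125.09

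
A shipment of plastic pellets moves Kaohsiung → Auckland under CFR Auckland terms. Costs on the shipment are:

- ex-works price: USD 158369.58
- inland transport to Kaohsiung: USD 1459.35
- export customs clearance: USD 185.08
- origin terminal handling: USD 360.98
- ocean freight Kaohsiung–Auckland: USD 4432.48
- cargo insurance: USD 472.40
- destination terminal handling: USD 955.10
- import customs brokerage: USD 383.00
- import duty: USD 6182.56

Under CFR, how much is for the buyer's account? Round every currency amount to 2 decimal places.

Buyer's account: USD 7993.06

CFR: the seller pays costs through ocean freight to the destination port, but not insurance.
Seller's account: goods 158369.58 + inland to port 1459.35 + export clearance 185.08 + origin terminal 360.98 + freight 4432.48 = 164807.47
Buyer's account: insurance 472.40 + destination terminal 955.10 + brokerage 383.00 + duty 6182.56 = 7993.06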